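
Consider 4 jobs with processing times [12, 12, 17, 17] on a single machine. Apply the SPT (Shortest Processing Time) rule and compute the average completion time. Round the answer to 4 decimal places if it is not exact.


Sort jobs by processing time (SPT order): [12, 12, 17, 17]
Compute completion times sequentially:
  Job 1: processing = 12, completes at 12
  Job 2: processing = 12, completes at 24
  Job 3: processing = 17, completes at 41
  Job 4: processing = 17, completes at 58
Sum of completion times = 135
Average completion time = 135/4 = 33.75

33.75


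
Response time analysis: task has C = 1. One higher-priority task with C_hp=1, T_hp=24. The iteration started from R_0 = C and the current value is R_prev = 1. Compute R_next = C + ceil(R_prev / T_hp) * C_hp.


R_next = C + ceil(R_prev / T_hp) * C_hp
ceil(1 / 24) = ceil(0.0417) = 1
Interference = 1 * 1 = 1
R_next = 1 + 1 = 2

2


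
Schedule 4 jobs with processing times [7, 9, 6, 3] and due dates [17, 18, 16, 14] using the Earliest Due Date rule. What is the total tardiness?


Sort by due date (EDD order): [(3, 14), (6, 16), (7, 17), (9, 18)]
Compute completion times and tardiness:
  Job 1: p=3, d=14, C=3, tardiness=max(0,3-14)=0
  Job 2: p=6, d=16, C=9, tardiness=max(0,9-16)=0
  Job 3: p=7, d=17, C=16, tardiness=max(0,16-17)=0
  Job 4: p=9, d=18, C=25, tardiness=max(0,25-18)=7
Total tardiness = 7

7


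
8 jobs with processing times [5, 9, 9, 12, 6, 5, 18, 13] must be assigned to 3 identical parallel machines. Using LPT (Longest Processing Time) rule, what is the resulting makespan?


Sort jobs in decreasing order (LPT): [18, 13, 12, 9, 9, 6, 5, 5]
Assign each job to the least loaded machine:
  Machine 1: jobs [18, 6], load = 24
  Machine 2: jobs [13, 9, 5], load = 27
  Machine 3: jobs [12, 9, 5], load = 26
Makespan = max load = 27

27


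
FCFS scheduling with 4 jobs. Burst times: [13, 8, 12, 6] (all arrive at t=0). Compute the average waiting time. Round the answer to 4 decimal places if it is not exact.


FCFS order (as given): [13, 8, 12, 6]
Waiting times:
  Job 1: wait = 0
  Job 2: wait = 13
  Job 3: wait = 21
  Job 4: wait = 33
Sum of waiting times = 67
Average waiting time = 67/4 = 16.75

16.75


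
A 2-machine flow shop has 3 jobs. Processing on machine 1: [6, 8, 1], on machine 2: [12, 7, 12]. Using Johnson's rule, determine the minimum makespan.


Apply Johnson's rule:
  Group 1 (a <= b): [(3, 1, 12), (1, 6, 12)]
  Group 2 (a > b): [(2, 8, 7)]
Optimal job order: [3, 1, 2]
Schedule:
  Job 3: M1 done at 1, M2 done at 13
  Job 1: M1 done at 7, M2 done at 25
  Job 2: M1 done at 15, M2 done at 32
Makespan = 32

32


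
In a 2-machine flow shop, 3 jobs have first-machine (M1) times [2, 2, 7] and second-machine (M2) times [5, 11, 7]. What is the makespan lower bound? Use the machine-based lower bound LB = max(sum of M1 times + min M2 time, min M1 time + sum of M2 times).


LB1 = sum(M1 times) + min(M2 times) = 11 + 5 = 16
LB2 = min(M1 times) + sum(M2 times) = 2 + 23 = 25
Lower bound = max(LB1, LB2) = max(16, 25) = 25

25


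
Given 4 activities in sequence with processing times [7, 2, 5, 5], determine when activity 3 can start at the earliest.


Activity 3 starts after activities 1 through 2 complete.
Predecessor durations: [7, 2]
ES = 7 + 2 = 9

9


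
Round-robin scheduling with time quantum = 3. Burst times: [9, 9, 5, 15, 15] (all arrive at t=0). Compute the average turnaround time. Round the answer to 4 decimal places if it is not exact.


Time quantum = 3
Execution trace:
  J1 runs 3 units, time = 3
  J2 runs 3 units, time = 6
  J3 runs 3 units, time = 9
  J4 runs 3 units, time = 12
  J5 runs 3 units, time = 15
  J1 runs 3 units, time = 18
  J2 runs 3 units, time = 21
  J3 runs 2 units, time = 23
  J4 runs 3 units, time = 26
  J5 runs 3 units, time = 29
  J1 runs 3 units, time = 32
  J2 runs 3 units, time = 35
  J4 runs 3 units, time = 38
  J5 runs 3 units, time = 41
  J4 runs 3 units, time = 44
  J5 runs 3 units, time = 47
  J4 runs 3 units, time = 50
  J5 runs 3 units, time = 53
Finish times: [32, 35, 23, 50, 53]
Average turnaround = 193/5 = 38.6

38.6


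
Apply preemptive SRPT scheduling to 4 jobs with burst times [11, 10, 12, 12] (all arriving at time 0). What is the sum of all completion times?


Since all jobs arrive at t=0, SRPT equals SPT ordering.
SPT order: [10, 11, 12, 12]
Completion times:
  Job 1: p=10, C=10
  Job 2: p=11, C=21
  Job 3: p=12, C=33
  Job 4: p=12, C=45
Total completion time = 10 + 21 + 33 + 45 = 109

109


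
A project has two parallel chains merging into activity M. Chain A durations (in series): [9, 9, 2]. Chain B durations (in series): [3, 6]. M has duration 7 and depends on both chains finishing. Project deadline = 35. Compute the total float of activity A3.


Forward pass: ES(A3) = sum of predecessors on chain A = 18
EF = ES + duration = 18 + 2 = 20
Backward pass: LF(M) = deadline = 35; LS(M) = 35 - 7 = 28
LF(A3) = LS(M) - sum(successors on chain A) = 28 - 0 = 28
LS = LF - duration = 28 - 2 = 26
Total float = LS - ES = 26 - 18 = 8

8


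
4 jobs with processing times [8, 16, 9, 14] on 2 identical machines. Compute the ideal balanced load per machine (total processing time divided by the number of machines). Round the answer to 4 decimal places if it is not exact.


Total processing time = 8 + 16 + 9 + 14 = 47
Number of machines = 2
Ideal balanced load = 47 / 2 = 23.5

23.5


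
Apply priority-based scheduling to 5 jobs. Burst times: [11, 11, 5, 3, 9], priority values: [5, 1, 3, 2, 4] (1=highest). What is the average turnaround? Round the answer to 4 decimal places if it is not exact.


Sort by priority (ascending = highest first):
Order: [(1, 11), (2, 3), (3, 5), (4, 9), (5, 11)]
Completion times:
  Priority 1, burst=11, C=11
  Priority 2, burst=3, C=14
  Priority 3, burst=5, C=19
  Priority 4, burst=9, C=28
  Priority 5, burst=11, C=39
Average turnaround = 111/5 = 22.2

22.2


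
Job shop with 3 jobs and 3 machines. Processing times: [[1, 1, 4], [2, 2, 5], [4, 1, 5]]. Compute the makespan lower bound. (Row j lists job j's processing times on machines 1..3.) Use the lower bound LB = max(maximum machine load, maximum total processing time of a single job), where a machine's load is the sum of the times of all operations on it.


Machine loads:
  Machine 1: 1 + 2 + 4 = 7
  Machine 2: 1 + 2 + 1 = 4
  Machine 3: 4 + 5 + 5 = 14
Max machine load = 14
Job totals:
  Job 1: 6
  Job 2: 9
  Job 3: 10
Max job total = 10
Lower bound = max(14, 10) = 14

14


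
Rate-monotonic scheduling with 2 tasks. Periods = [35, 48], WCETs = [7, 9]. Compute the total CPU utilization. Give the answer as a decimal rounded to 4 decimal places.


Compute individual utilizations (exact fractions):
  Task 1: C/T = 7/35 = 1/5 (approx. 0.2)
  Task 2: C/T = 9/48 = 3/16 (approx. 0.1875)
Total utilization U = 1/5 + 3/16 = 31/80
Rounded to 4 decimal places: U = 0.3875
RM (Liu & Layland) bound for 2 tasks = 0.828427; compare with U = 31/80 (approx. 0.387500)
U <= bound, so schedulable by RM sufficient condition.

0.3875


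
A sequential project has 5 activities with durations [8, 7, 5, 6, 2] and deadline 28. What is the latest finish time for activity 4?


LF(activity 4) = deadline - sum of successor durations
Successors: activities 5 through 5 with durations [2]
Sum of successor durations = 2
LF = 28 - 2 = 26

26


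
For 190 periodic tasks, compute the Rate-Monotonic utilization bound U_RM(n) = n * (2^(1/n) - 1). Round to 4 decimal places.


Compute 2^(1/190) = 1.0036548056
Subtract 1: 1.0036548056 - 1 = 0.0036548056
Multiply by n: 190 * 0.0036548056 = 0.6944130640
Round to 4 dp: 0.6944

0.6944


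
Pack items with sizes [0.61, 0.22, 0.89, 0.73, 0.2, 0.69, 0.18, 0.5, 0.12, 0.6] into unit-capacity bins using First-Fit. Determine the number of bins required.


Place items sequentially using First-Fit:
  Item 0.61 -> new Bin 1
  Item 0.22 -> Bin 1 (now 0.83)
  Item 0.89 -> new Bin 2
  Item 0.73 -> new Bin 3
  Item 0.2 -> Bin 3 (now 0.93)
  Item 0.69 -> new Bin 4
  Item 0.18 -> Bin 4 (now 0.87)
  Item 0.5 -> new Bin 5
  Item 0.12 -> Bin 1 (now 0.95)
  Item 0.6 -> new Bin 6
Total bins used = 6

6


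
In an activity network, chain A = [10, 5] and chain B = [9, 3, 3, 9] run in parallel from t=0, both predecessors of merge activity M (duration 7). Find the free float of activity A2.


ES(A2) = sum of predecessors on chain A = 10
EF(A2) = ES + duration = 10 + 5 = 15
Successor of A2 is M. ES(M) = max(sum(A), sum(B)) = max(15, 24) = 24
Free float = ES(successor) - EF(current) = 24 - 15 = 9

9


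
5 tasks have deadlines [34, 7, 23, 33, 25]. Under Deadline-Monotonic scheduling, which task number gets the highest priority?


Sort tasks by relative deadline (ascending):
  Task 2: deadline = 7
  Task 3: deadline = 23
  Task 5: deadline = 25
  Task 4: deadline = 33
  Task 1: deadline = 34
Priority order (highest first): [2, 3, 5, 4, 1]
Highest priority task = 2

2


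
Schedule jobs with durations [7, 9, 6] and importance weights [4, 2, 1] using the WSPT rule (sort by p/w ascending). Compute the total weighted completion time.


Compute p/w ratios and sort ascending (WSPT): [(7, 4), (9, 2), (6, 1)]
Compute weighted completion times:
  Job (p=7,w=4): C=7, w*C=4*7=28
  Job (p=9,w=2): C=16, w*C=2*16=32
  Job (p=6,w=1): C=22, w*C=1*22=22
Total weighted completion time = 82

82


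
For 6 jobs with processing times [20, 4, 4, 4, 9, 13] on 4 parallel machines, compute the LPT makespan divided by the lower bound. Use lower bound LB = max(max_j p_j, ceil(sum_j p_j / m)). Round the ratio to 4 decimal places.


LPT order: [20, 13, 9, 4, 4, 4]
Machine loads after assignment: [20, 13, 9, 12]
LPT makespan = 20
Lower bound = max(max_job, ceil(total/4)) = max(20, 14) = 20
Ratio = 20 / 20 = 1.0

1.0


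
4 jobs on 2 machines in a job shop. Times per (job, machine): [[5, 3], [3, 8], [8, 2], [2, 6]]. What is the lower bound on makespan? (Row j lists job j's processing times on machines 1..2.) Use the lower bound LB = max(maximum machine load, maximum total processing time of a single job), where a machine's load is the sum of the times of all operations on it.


Machine loads:
  Machine 1: 5 + 3 + 8 + 2 = 18
  Machine 2: 3 + 8 + 2 + 6 = 19
Max machine load = 19
Job totals:
  Job 1: 8
  Job 2: 11
  Job 3: 10
  Job 4: 8
Max job total = 11
Lower bound = max(19, 11) = 19

19


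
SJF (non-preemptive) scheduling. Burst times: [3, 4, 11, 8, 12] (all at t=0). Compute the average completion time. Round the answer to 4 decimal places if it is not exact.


SJF order (ascending): [3, 4, 8, 11, 12]
Completion times:
  Job 1: burst=3, C=3
  Job 2: burst=4, C=7
  Job 3: burst=8, C=15
  Job 4: burst=11, C=26
  Job 5: burst=12, C=38
Average completion = 89/5 = 17.8

17.8


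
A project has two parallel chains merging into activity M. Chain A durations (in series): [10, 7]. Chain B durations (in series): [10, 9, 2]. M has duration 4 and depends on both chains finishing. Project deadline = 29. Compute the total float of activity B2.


Forward pass: ES(B2) = sum of predecessors on chain B = 10
EF = ES + duration = 10 + 9 = 19
Backward pass: LF(M) = deadline = 29; LS(M) = 29 - 4 = 25
LF(B2) = LS(M) - sum(successors on chain B) = 25 - 2 = 23
LS = LF - duration = 23 - 9 = 14
Total float = LS - ES = 14 - 10 = 4

4


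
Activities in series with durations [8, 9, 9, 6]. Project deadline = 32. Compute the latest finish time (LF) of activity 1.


LF(activity 1) = deadline - sum of successor durations
Successors: activities 2 through 4 with durations [9, 9, 6]
Sum of successor durations = 24
LF = 32 - 24 = 8

8


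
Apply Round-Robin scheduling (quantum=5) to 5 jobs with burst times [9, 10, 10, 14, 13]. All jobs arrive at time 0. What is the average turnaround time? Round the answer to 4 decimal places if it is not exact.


Time quantum = 5
Execution trace:
  J1 runs 5 units, time = 5
  J2 runs 5 units, time = 10
  J3 runs 5 units, time = 15
  J4 runs 5 units, time = 20
  J5 runs 5 units, time = 25
  J1 runs 4 units, time = 29
  J2 runs 5 units, time = 34
  J3 runs 5 units, time = 39
  J4 runs 5 units, time = 44
  J5 runs 5 units, time = 49
  J4 runs 4 units, time = 53
  J5 runs 3 units, time = 56
Finish times: [29, 34, 39, 53, 56]
Average turnaround = 211/5 = 42.2

42.2


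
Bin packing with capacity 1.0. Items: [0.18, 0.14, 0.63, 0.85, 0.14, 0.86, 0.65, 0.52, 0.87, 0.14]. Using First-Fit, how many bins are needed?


Place items sequentially using First-Fit:
  Item 0.18 -> new Bin 1
  Item 0.14 -> Bin 1 (now 0.32)
  Item 0.63 -> Bin 1 (now 0.95)
  Item 0.85 -> new Bin 2
  Item 0.14 -> Bin 2 (now 0.99)
  Item 0.86 -> new Bin 3
  Item 0.65 -> new Bin 4
  Item 0.52 -> new Bin 5
  Item 0.87 -> new Bin 6
  Item 0.14 -> Bin 3 (now 1.0)
Total bins used = 6

6


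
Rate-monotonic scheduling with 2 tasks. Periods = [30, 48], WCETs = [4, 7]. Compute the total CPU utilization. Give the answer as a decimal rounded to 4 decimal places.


Compute individual utilizations (exact fractions):
  Task 1: C/T = 4/30 = 2/15 (approx. 0.1333)
  Task 2: C/T = 7/48 (approx. 0.1458)
Total utilization U = 2/15 + 7/48 = 67/240
Rounded to 4 decimal places: U = 0.2792
RM (Liu & Layland) bound for 2 tasks = 0.828427; compare with U = 67/240 (approx. 0.279167)
U <= bound, so schedulable by RM sufficient condition.

0.2792


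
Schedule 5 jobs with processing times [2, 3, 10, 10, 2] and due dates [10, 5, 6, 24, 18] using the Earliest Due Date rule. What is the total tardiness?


Sort by due date (EDD order): [(3, 5), (10, 6), (2, 10), (2, 18), (10, 24)]
Compute completion times and tardiness:
  Job 1: p=3, d=5, C=3, tardiness=max(0,3-5)=0
  Job 2: p=10, d=6, C=13, tardiness=max(0,13-6)=7
  Job 3: p=2, d=10, C=15, tardiness=max(0,15-10)=5
  Job 4: p=2, d=18, C=17, tardiness=max(0,17-18)=0
  Job 5: p=10, d=24, C=27, tardiness=max(0,27-24)=3
Total tardiness = 15

15


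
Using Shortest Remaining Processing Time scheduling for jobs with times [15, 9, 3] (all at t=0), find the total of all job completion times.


Since all jobs arrive at t=0, SRPT equals SPT ordering.
SPT order: [3, 9, 15]
Completion times:
  Job 1: p=3, C=3
  Job 2: p=9, C=12
  Job 3: p=15, C=27
Total completion time = 3 + 12 + 27 = 42

42


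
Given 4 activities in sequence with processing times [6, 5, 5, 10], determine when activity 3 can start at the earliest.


Activity 3 starts after activities 1 through 2 complete.
Predecessor durations: [6, 5]
ES = 6 + 5 = 11

11


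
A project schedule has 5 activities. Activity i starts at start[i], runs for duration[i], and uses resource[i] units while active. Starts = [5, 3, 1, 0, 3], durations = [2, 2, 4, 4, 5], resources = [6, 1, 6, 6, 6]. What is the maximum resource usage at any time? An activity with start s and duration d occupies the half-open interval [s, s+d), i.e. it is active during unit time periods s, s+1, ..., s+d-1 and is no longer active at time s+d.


Each activity i is active on [start_i, start_i + duration_i).
Compute total resource usage per time slot:
  t=0: active resources = [6], total = 6
  t=1: active resources = [6, 6], total = 12
  t=2: active resources = [6, 6], total = 12
  t=3: active resources = [1, 6, 6, 6], total = 19
  t=4: active resources = [1, 6, 6], total = 13
  t=5: active resources = [6, 6], total = 12
  t=6: active resources = [6, 6], total = 12
  t=7: active resources = [6], total = 6
Peak resource demand = 19

19


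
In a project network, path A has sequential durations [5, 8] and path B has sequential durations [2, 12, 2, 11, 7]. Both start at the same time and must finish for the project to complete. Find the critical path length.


Path A total = 5 + 8 = 13
Path B total = 2 + 12 + 2 + 11 + 7 = 34
Critical path = longest path = max(13, 34) = 34

34


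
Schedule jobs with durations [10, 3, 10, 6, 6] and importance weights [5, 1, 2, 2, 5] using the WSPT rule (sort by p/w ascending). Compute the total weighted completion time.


Compute p/w ratios and sort ascending (WSPT): [(6, 5), (10, 5), (3, 1), (6, 2), (10, 2)]
Compute weighted completion times:
  Job (p=6,w=5): C=6, w*C=5*6=30
  Job (p=10,w=5): C=16, w*C=5*16=80
  Job (p=3,w=1): C=19, w*C=1*19=19
  Job (p=6,w=2): C=25, w*C=2*25=50
  Job (p=10,w=2): C=35, w*C=2*35=70
Total weighted completion time = 249

249


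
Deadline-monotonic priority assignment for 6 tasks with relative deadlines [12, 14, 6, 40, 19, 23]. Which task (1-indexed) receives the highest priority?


Sort tasks by relative deadline (ascending):
  Task 3: deadline = 6
  Task 1: deadline = 12
  Task 2: deadline = 14
  Task 5: deadline = 19
  Task 6: deadline = 23
  Task 4: deadline = 40
Priority order (highest first): [3, 1, 2, 5, 6, 4]
Highest priority task = 3

3


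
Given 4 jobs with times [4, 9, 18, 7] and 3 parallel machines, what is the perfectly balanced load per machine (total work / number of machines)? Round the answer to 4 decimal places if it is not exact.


Total processing time = 4 + 9 + 18 + 7 = 38
Number of machines = 3
Ideal balanced load = 38 / 3 = 12.6667

12.6667


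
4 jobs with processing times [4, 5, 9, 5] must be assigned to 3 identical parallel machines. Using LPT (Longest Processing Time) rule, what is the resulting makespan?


Sort jobs in decreasing order (LPT): [9, 5, 5, 4]
Assign each job to the least loaded machine:
  Machine 1: jobs [9], load = 9
  Machine 2: jobs [5, 4], load = 9
  Machine 3: jobs [5], load = 5
Makespan = max load = 9

9


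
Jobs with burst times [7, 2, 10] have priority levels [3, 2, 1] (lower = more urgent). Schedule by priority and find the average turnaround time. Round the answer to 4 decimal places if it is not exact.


Sort by priority (ascending = highest first):
Order: [(1, 10), (2, 2), (3, 7)]
Completion times:
  Priority 1, burst=10, C=10
  Priority 2, burst=2, C=12
  Priority 3, burst=7, C=19
Average turnaround = 41/3 = 13.6667

13.6667


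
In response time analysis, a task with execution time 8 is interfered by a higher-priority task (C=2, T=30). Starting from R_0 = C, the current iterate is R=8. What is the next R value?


R_next = C + ceil(R_prev / T_hp) * C_hp
ceil(8 / 30) = ceil(0.2667) = 1
Interference = 1 * 2 = 2
R_next = 8 + 2 = 10

10


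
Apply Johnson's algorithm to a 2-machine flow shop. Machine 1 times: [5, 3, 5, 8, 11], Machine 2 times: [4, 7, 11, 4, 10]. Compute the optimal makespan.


Apply Johnson's rule:
  Group 1 (a <= b): [(2, 3, 7), (3, 5, 11)]
  Group 2 (a > b): [(5, 11, 10), (1, 5, 4), (4, 8, 4)]
Optimal job order: [2, 3, 5, 1, 4]
Schedule:
  Job 2: M1 done at 3, M2 done at 10
  Job 3: M1 done at 8, M2 done at 21
  Job 5: M1 done at 19, M2 done at 31
  Job 1: M1 done at 24, M2 done at 35
  Job 4: M1 done at 32, M2 done at 39
Makespan = 39

39


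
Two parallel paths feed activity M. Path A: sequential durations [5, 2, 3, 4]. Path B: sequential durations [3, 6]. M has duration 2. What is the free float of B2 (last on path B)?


ES(B2) = sum of predecessors on chain B = 3
EF(B2) = ES + duration = 3 + 6 = 9
Successor of B2 is M. ES(M) = max(sum(A), sum(B)) = max(14, 9) = 14
Free float = ES(successor) - EF(current) = 14 - 9 = 5

5


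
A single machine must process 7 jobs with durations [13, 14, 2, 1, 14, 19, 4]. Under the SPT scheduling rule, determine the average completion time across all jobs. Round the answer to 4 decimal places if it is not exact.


Sort jobs by processing time (SPT order): [1, 2, 4, 13, 14, 14, 19]
Compute completion times sequentially:
  Job 1: processing = 1, completes at 1
  Job 2: processing = 2, completes at 3
  Job 3: processing = 4, completes at 7
  Job 4: processing = 13, completes at 20
  Job 5: processing = 14, completes at 34
  Job 6: processing = 14, completes at 48
  Job 7: processing = 19, completes at 67
Sum of completion times = 180
Average completion time = 180/7 = 25.7143

25.7143


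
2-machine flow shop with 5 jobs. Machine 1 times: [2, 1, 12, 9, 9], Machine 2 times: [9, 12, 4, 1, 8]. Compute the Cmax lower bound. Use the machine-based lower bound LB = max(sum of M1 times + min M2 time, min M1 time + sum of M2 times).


LB1 = sum(M1 times) + min(M2 times) = 33 + 1 = 34
LB2 = min(M1 times) + sum(M2 times) = 1 + 34 = 35
Lower bound = max(LB1, LB2) = max(34, 35) = 35

35


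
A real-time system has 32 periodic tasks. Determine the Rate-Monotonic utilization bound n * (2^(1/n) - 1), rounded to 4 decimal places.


Compute 2^(1/32) = 1.0218971487
Subtract 1: 1.0218971487 - 1 = 0.0218971487
Multiply by n: 32 * 0.0218971487 = 0.7007087584
Round to 4 dp: 0.7007

0.7007


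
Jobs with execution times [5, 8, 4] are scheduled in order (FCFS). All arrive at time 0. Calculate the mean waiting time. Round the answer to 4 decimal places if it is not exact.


FCFS order (as given): [5, 8, 4]
Waiting times:
  Job 1: wait = 0
  Job 2: wait = 5
  Job 3: wait = 13
Sum of waiting times = 18
Average waiting time = 18/3 = 6.0

6.0


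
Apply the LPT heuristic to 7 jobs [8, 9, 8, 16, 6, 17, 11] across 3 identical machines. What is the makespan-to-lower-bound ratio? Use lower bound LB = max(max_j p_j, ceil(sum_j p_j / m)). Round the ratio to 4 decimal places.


LPT order: [17, 16, 11, 9, 8, 8, 6]
Machine loads after assignment: [25, 24, 26]
LPT makespan = 26
Lower bound = max(max_job, ceil(total/3)) = max(17, 25) = 25
Ratio = 26 / 25 = 1.04

1.04


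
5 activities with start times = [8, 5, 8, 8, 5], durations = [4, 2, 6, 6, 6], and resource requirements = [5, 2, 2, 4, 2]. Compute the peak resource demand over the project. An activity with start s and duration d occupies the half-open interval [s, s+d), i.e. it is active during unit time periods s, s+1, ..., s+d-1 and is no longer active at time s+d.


Each activity i is active on [start_i, start_i + duration_i).
Compute total resource usage per time slot:
  t=0: active resources = [], total = 0
  t=1: active resources = [], total = 0
  t=2: active resources = [], total = 0
  t=3: active resources = [], total = 0
  t=4: active resources = [], total = 0
  t=5: active resources = [2, 2], total = 4
  t=6: active resources = [2, 2], total = 4
  t=7: active resources = [2], total = 2
  t=8: active resources = [5, 2, 4, 2], total = 13
  t=9: active resources = [5, 2, 4, 2], total = 13
  t=10: active resources = [5, 2, 4, 2], total = 13
  t=11: active resources = [5, 2, 4], total = 11
  t=12: active resources = [2, 4], total = 6
  t=13: active resources = [2, 4], total = 6
Peak resource demand = 13

13


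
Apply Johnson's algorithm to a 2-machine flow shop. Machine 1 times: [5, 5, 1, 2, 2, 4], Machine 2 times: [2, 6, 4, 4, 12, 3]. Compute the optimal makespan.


Apply Johnson's rule:
  Group 1 (a <= b): [(3, 1, 4), (4, 2, 4), (5, 2, 12), (2, 5, 6)]
  Group 2 (a > b): [(6, 4, 3), (1, 5, 2)]
Optimal job order: [3, 4, 5, 2, 6, 1]
Schedule:
  Job 3: M1 done at 1, M2 done at 5
  Job 4: M1 done at 3, M2 done at 9
  Job 5: M1 done at 5, M2 done at 21
  Job 2: M1 done at 10, M2 done at 27
  Job 6: M1 done at 14, M2 done at 30
  Job 1: M1 done at 19, M2 done at 32
Makespan = 32

32


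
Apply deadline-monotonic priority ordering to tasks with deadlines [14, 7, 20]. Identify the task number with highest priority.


Sort tasks by relative deadline (ascending):
  Task 2: deadline = 7
  Task 1: deadline = 14
  Task 3: deadline = 20
Priority order (highest first): [2, 1, 3]
Highest priority task = 2

2


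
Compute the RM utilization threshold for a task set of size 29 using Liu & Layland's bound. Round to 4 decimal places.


Compute 2^(1/29) = 1.0241895602
Subtract 1: 1.0241895602 - 1 = 0.0241895602
Multiply by n: 29 * 0.0241895602 = 0.7014972458
Round to 4 dp: 0.7015

0.7015


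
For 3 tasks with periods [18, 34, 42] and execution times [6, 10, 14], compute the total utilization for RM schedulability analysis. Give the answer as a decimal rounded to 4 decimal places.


Compute individual utilizations (exact fractions):
  Task 1: C/T = 6/18 = 1/3 (approx. 0.3333)
  Task 2: C/T = 10/34 = 5/17 (approx. 0.2941)
  Task 3: C/T = 14/42 = 1/3 (approx. 0.3333)
Total utilization U = 1/3 + 5/17 + 1/3 = 49/51
Rounded to 4 decimal places: U = 0.9608
RM (Liu & Layland) bound for 3 tasks = 0.779763; compare with U = 49/51 (approx. 0.960784)
bound < U <= 1, so the RM sufficient condition is not met (inconclusive; an exact test such as response-time analysis is needed).

0.9608


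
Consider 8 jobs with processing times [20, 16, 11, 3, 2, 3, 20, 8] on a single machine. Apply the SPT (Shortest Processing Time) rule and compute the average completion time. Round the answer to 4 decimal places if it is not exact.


Sort jobs by processing time (SPT order): [2, 3, 3, 8, 11, 16, 20, 20]
Compute completion times sequentially:
  Job 1: processing = 2, completes at 2
  Job 2: processing = 3, completes at 5
  Job 3: processing = 3, completes at 8
  Job 4: processing = 8, completes at 16
  Job 5: processing = 11, completes at 27
  Job 6: processing = 16, completes at 43
  Job 7: processing = 20, completes at 63
  Job 8: processing = 20, completes at 83
Sum of completion times = 247
Average completion time = 247/8 = 30.875

30.875


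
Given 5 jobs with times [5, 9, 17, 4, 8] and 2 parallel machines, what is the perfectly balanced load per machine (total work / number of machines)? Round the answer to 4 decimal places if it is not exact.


Total processing time = 5 + 9 + 17 + 4 + 8 = 43
Number of machines = 2
Ideal balanced load = 43 / 2 = 21.5

21.5


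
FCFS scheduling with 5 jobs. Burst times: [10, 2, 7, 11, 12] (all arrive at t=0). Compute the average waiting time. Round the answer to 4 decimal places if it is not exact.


FCFS order (as given): [10, 2, 7, 11, 12]
Waiting times:
  Job 1: wait = 0
  Job 2: wait = 10
  Job 3: wait = 12
  Job 4: wait = 19
  Job 5: wait = 30
Sum of waiting times = 71
Average waiting time = 71/5 = 14.2

14.2


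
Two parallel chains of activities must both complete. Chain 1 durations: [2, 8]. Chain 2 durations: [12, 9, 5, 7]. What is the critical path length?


Path A total = 2 + 8 = 10
Path B total = 12 + 9 + 5 + 7 = 33
Critical path = longest path = max(10, 33) = 33

33


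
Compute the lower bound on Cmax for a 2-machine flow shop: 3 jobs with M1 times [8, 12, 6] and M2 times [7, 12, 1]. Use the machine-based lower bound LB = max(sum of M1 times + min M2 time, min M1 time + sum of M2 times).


LB1 = sum(M1 times) + min(M2 times) = 26 + 1 = 27
LB2 = min(M1 times) + sum(M2 times) = 6 + 20 = 26
Lower bound = max(LB1, LB2) = max(27, 26) = 27

27


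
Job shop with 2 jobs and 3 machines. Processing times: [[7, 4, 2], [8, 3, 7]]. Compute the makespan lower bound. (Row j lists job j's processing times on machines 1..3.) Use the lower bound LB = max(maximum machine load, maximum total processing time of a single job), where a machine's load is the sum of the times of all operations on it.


Machine loads:
  Machine 1: 7 + 8 = 15
  Machine 2: 4 + 3 = 7
  Machine 3: 2 + 7 = 9
Max machine load = 15
Job totals:
  Job 1: 13
  Job 2: 18
Max job total = 18
Lower bound = max(15, 18) = 18

18


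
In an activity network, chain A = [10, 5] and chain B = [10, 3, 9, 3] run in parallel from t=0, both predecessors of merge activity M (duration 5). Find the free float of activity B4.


ES(B4) = sum of predecessors on chain B = 22
EF(B4) = ES + duration = 22 + 3 = 25
Successor of B4 is M. ES(M) = max(sum(A), sum(B)) = max(15, 25) = 25
Free float = ES(successor) - EF(current) = 25 - 25 = 0

0


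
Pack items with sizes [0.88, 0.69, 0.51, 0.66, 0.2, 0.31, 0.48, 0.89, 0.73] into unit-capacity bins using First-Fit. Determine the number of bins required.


Place items sequentially using First-Fit:
  Item 0.88 -> new Bin 1
  Item 0.69 -> new Bin 2
  Item 0.51 -> new Bin 3
  Item 0.66 -> new Bin 4
  Item 0.2 -> Bin 2 (now 0.89)
  Item 0.31 -> Bin 3 (now 0.82)
  Item 0.48 -> new Bin 5
  Item 0.89 -> new Bin 6
  Item 0.73 -> new Bin 7
Total bins used = 7

7


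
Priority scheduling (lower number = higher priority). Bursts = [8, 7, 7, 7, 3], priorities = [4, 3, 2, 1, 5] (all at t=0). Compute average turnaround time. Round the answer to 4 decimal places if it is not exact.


Sort by priority (ascending = highest first):
Order: [(1, 7), (2, 7), (3, 7), (4, 8), (5, 3)]
Completion times:
  Priority 1, burst=7, C=7
  Priority 2, burst=7, C=14
  Priority 3, burst=7, C=21
  Priority 4, burst=8, C=29
  Priority 5, burst=3, C=32
Average turnaround = 103/5 = 20.6

20.6


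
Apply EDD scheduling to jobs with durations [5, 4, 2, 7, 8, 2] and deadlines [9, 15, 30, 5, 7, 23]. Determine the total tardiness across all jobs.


Sort by due date (EDD order): [(7, 5), (8, 7), (5, 9), (4, 15), (2, 23), (2, 30)]
Compute completion times and tardiness:
  Job 1: p=7, d=5, C=7, tardiness=max(0,7-5)=2
  Job 2: p=8, d=7, C=15, tardiness=max(0,15-7)=8
  Job 3: p=5, d=9, C=20, tardiness=max(0,20-9)=11
  Job 4: p=4, d=15, C=24, tardiness=max(0,24-15)=9
  Job 5: p=2, d=23, C=26, tardiness=max(0,26-23)=3
  Job 6: p=2, d=30, C=28, tardiness=max(0,28-30)=0
Total tardiness = 33

33


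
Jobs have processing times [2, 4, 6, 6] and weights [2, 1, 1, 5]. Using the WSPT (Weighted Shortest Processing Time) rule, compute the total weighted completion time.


Compute p/w ratios and sort ascending (WSPT): [(2, 2), (6, 5), (4, 1), (6, 1)]
Compute weighted completion times:
  Job (p=2,w=2): C=2, w*C=2*2=4
  Job (p=6,w=5): C=8, w*C=5*8=40
  Job (p=4,w=1): C=12, w*C=1*12=12
  Job (p=6,w=1): C=18, w*C=1*18=18
Total weighted completion time = 74

74


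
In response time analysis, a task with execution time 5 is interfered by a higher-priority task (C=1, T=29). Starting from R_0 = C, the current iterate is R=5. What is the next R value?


R_next = C + ceil(R_prev / T_hp) * C_hp
ceil(5 / 29) = ceil(0.1724) = 1
Interference = 1 * 1 = 1
R_next = 5 + 1 = 6

6


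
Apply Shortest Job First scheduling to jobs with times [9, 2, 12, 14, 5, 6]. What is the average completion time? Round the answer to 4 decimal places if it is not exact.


SJF order (ascending): [2, 5, 6, 9, 12, 14]
Completion times:
  Job 1: burst=2, C=2
  Job 2: burst=5, C=7
  Job 3: burst=6, C=13
  Job 4: burst=9, C=22
  Job 5: burst=12, C=34
  Job 6: burst=14, C=48
Average completion = 126/6 = 21.0

21.0


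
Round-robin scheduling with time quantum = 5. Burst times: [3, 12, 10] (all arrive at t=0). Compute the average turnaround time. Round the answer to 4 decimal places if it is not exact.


Time quantum = 5
Execution trace:
  J1 runs 3 units, time = 3
  J2 runs 5 units, time = 8
  J3 runs 5 units, time = 13
  J2 runs 5 units, time = 18
  J3 runs 5 units, time = 23
  J2 runs 2 units, time = 25
Finish times: [3, 25, 23]
Average turnaround = 51/3 = 17.0

17.0


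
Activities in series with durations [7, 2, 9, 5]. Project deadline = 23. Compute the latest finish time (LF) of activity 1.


LF(activity 1) = deadline - sum of successor durations
Successors: activities 2 through 4 with durations [2, 9, 5]
Sum of successor durations = 16
LF = 23 - 16 = 7

7


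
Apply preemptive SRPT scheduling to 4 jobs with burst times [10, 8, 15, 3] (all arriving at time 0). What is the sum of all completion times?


Since all jobs arrive at t=0, SRPT equals SPT ordering.
SPT order: [3, 8, 10, 15]
Completion times:
  Job 1: p=3, C=3
  Job 2: p=8, C=11
  Job 3: p=10, C=21
  Job 4: p=15, C=36
Total completion time = 3 + 11 + 21 + 36 = 71

71


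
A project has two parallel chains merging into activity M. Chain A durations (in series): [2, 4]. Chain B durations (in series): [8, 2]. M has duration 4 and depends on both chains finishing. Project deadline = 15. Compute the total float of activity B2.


Forward pass: ES(B2) = sum of predecessors on chain B = 8
EF = ES + duration = 8 + 2 = 10
Backward pass: LF(M) = deadline = 15; LS(M) = 15 - 4 = 11
LF(B2) = LS(M) - sum(successors on chain B) = 11 - 0 = 11
LS = LF - duration = 11 - 2 = 9
Total float = LS - ES = 9 - 8 = 1

1


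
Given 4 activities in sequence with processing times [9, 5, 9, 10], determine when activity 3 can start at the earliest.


Activity 3 starts after activities 1 through 2 complete.
Predecessor durations: [9, 5]
ES = 9 + 5 = 14

14


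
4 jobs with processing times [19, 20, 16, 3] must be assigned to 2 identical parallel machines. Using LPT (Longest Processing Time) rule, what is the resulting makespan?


Sort jobs in decreasing order (LPT): [20, 19, 16, 3]
Assign each job to the least loaded machine:
  Machine 1: jobs [20, 3], load = 23
  Machine 2: jobs [19, 16], load = 35
Makespan = max load = 35

35


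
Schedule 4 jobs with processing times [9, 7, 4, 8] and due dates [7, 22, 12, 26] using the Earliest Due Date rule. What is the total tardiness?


Sort by due date (EDD order): [(9, 7), (4, 12), (7, 22), (8, 26)]
Compute completion times and tardiness:
  Job 1: p=9, d=7, C=9, tardiness=max(0,9-7)=2
  Job 2: p=4, d=12, C=13, tardiness=max(0,13-12)=1
  Job 3: p=7, d=22, C=20, tardiness=max(0,20-22)=0
  Job 4: p=8, d=26, C=28, tardiness=max(0,28-26)=2
Total tardiness = 5

5


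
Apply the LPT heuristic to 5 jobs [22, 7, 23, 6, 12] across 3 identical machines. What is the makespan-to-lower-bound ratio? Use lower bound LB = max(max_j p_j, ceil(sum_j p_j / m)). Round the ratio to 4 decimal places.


LPT order: [23, 22, 12, 7, 6]
Machine loads after assignment: [23, 22, 25]
LPT makespan = 25
Lower bound = max(max_job, ceil(total/3)) = max(23, 24) = 24
Ratio = 25 / 24 = 1.0417

1.0417


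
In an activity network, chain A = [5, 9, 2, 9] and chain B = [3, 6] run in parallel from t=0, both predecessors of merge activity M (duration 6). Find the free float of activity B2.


ES(B2) = sum of predecessors on chain B = 3
EF(B2) = ES + duration = 3 + 6 = 9
Successor of B2 is M. ES(M) = max(sum(A), sum(B)) = max(25, 9) = 25
Free float = ES(successor) - EF(current) = 25 - 9 = 16

16


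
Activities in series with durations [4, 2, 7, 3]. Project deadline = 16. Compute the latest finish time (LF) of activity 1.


LF(activity 1) = deadline - sum of successor durations
Successors: activities 2 through 4 with durations [2, 7, 3]
Sum of successor durations = 12
LF = 16 - 12 = 4

4


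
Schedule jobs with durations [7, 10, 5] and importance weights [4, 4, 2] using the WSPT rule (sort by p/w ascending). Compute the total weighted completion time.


Compute p/w ratios and sort ascending (WSPT): [(7, 4), (10, 4), (5, 2)]
Compute weighted completion times:
  Job (p=7,w=4): C=7, w*C=4*7=28
  Job (p=10,w=4): C=17, w*C=4*17=68
  Job (p=5,w=2): C=22, w*C=2*22=44
Total weighted completion time = 140

140


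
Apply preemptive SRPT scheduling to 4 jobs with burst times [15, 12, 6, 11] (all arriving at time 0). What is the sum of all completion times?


Since all jobs arrive at t=0, SRPT equals SPT ordering.
SPT order: [6, 11, 12, 15]
Completion times:
  Job 1: p=6, C=6
  Job 2: p=11, C=17
  Job 3: p=12, C=29
  Job 4: p=15, C=44
Total completion time = 6 + 17 + 29 + 44 = 96

96


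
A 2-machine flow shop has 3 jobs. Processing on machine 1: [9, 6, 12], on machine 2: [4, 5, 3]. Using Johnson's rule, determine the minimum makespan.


Apply Johnson's rule:
  Group 1 (a <= b): []
  Group 2 (a > b): [(2, 6, 5), (1, 9, 4), (3, 12, 3)]
Optimal job order: [2, 1, 3]
Schedule:
  Job 2: M1 done at 6, M2 done at 11
  Job 1: M1 done at 15, M2 done at 19
  Job 3: M1 done at 27, M2 done at 30
Makespan = 30

30


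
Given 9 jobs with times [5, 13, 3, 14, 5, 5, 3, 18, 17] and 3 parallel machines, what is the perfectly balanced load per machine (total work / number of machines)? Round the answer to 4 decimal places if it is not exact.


Total processing time = 5 + 13 + 3 + 14 + 5 + 5 + 3 + 18 + 17 = 83
Number of machines = 3
Ideal balanced load = 83 / 3 = 27.6667

27.6667


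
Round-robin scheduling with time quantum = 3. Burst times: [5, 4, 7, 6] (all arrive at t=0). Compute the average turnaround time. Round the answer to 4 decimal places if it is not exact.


Time quantum = 3
Execution trace:
  J1 runs 3 units, time = 3
  J2 runs 3 units, time = 6
  J3 runs 3 units, time = 9
  J4 runs 3 units, time = 12
  J1 runs 2 units, time = 14
  J2 runs 1 units, time = 15
  J3 runs 3 units, time = 18
  J4 runs 3 units, time = 21
  J3 runs 1 units, time = 22
Finish times: [14, 15, 22, 21]
Average turnaround = 72/4 = 18.0

18.0


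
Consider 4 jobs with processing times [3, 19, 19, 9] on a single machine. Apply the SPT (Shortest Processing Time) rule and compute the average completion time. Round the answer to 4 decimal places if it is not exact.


Sort jobs by processing time (SPT order): [3, 9, 19, 19]
Compute completion times sequentially:
  Job 1: processing = 3, completes at 3
  Job 2: processing = 9, completes at 12
  Job 3: processing = 19, completes at 31
  Job 4: processing = 19, completes at 50
Sum of completion times = 96
Average completion time = 96/4 = 24.0

24.0


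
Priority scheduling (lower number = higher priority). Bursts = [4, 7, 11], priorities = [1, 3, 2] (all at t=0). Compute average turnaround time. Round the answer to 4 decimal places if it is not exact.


Sort by priority (ascending = highest first):
Order: [(1, 4), (2, 11), (3, 7)]
Completion times:
  Priority 1, burst=4, C=4
  Priority 2, burst=11, C=15
  Priority 3, burst=7, C=22
Average turnaround = 41/3 = 13.6667

13.6667


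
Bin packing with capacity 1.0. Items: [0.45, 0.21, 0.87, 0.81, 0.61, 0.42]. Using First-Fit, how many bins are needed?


Place items sequentially using First-Fit:
  Item 0.45 -> new Bin 1
  Item 0.21 -> Bin 1 (now 0.66)
  Item 0.87 -> new Bin 2
  Item 0.81 -> new Bin 3
  Item 0.61 -> new Bin 4
  Item 0.42 -> new Bin 5
Total bins used = 5

5


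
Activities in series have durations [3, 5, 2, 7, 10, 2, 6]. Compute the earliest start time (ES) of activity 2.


Activity 2 starts after activities 1 through 1 complete.
Predecessor durations: [3]
ES = 3 = 3

3


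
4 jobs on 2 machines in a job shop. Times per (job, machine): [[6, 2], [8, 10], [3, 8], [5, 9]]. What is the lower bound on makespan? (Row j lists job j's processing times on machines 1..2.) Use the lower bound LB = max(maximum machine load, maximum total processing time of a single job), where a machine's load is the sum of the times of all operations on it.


Machine loads:
  Machine 1: 6 + 8 + 3 + 5 = 22
  Machine 2: 2 + 10 + 8 + 9 = 29
Max machine load = 29
Job totals:
  Job 1: 8
  Job 2: 18
  Job 3: 11
  Job 4: 14
Max job total = 18
Lower bound = max(29, 18) = 29

29


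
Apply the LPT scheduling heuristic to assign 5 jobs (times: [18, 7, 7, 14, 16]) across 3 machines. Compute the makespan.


Sort jobs in decreasing order (LPT): [18, 16, 14, 7, 7]
Assign each job to the least loaded machine:
  Machine 1: jobs [18], load = 18
  Machine 2: jobs [16, 7], load = 23
  Machine 3: jobs [14, 7], load = 21
Makespan = max load = 23

23


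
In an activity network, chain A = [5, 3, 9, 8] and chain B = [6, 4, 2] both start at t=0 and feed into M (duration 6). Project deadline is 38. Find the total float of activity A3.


Forward pass: ES(A3) = sum of predecessors on chain A = 8
EF = ES + duration = 8 + 9 = 17
Backward pass: LF(M) = deadline = 38; LS(M) = 38 - 6 = 32
LF(A3) = LS(M) - sum(successors on chain A) = 32 - 8 = 24
LS = LF - duration = 24 - 9 = 15
Total float = LS - ES = 15 - 8 = 7

7


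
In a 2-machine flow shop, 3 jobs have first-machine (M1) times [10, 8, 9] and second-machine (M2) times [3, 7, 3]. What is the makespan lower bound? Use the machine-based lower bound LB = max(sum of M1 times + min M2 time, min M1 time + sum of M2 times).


LB1 = sum(M1 times) + min(M2 times) = 27 + 3 = 30
LB2 = min(M1 times) + sum(M2 times) = 8 + 13 = 21
Lower bound = max(LB1, LB2) = max(30, 21) = 30

30


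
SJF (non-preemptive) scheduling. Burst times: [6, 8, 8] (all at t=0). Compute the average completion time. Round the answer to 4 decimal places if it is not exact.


SJF order (ascending): [6, 8, 8]
Completion times:
  Job 1: burst=6, C=6
  Job 2: burst=8, C=14
  Job 3: burst=8, C=22
Average completion = 42/3 = 14.0

14.0


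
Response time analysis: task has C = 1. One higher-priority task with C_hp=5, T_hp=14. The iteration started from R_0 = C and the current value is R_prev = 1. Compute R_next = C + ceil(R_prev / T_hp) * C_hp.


R_next = C + ceil(R_prev / T_hp) * C_hp
ceil(1 / 14) = ceil(0.0714) = 1
Interference = 1 * 5 = 5
R_next = 1 + 5 = 6

6
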